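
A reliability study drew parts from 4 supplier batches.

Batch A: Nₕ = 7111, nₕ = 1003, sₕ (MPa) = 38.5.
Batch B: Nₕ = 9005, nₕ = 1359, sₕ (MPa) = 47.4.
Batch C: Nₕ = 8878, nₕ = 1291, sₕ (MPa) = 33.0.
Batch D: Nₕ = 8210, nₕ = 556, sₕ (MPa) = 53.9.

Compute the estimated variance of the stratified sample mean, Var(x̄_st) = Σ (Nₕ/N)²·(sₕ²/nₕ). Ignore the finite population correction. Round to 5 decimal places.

0.56914

N = 33204. Term for each stratum: Wₕ²sₕ²/nₕ.
Var(x̄_st) = 0.06777992 + 0.12159728 + 0.06030469 + 0.31945394 = 0.56913583 → 0.56914.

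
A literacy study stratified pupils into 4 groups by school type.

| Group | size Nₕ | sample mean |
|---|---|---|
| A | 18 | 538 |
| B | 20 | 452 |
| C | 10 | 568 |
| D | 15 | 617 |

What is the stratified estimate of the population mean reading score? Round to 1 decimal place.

N = 63; weights Wₕ = Nₕ/N = (0.2857, 0.3175, 0.1587, 0.2381).
x̄_st = Σ Wₕ·x̄ₕ = 0.2857·538 + 0.3175·452 + 0.1587·568 + 0.2381·617 ≈ 534.270...
→ 534.3.

534.3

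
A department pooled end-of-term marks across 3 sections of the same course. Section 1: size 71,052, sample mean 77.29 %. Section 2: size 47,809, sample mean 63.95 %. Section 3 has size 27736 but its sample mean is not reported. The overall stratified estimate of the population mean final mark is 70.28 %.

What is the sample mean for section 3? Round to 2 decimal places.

Σ Nₕx̄ₕ = N·μ, so 27736·x̄_3 = 146597·70.28 − (71052·77.29 + 47809·63.95).
= 10302837.16 − 8548994.63 = 1753842.53.
x̄_3 = 1753842.53 / 27736 = 63.2334... → 63.23.

63.23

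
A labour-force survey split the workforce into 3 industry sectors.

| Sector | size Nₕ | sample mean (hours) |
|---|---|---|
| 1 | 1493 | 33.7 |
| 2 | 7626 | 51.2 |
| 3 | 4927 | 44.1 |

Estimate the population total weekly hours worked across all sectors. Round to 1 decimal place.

Estimate total by summing Nₕ·x̄ₕ over strata.
1493·33.7 + 7626·51.2 + 4927·44.1 = 50314.1 + 390451.2 + 217280.7 = 658046.0.

658046.0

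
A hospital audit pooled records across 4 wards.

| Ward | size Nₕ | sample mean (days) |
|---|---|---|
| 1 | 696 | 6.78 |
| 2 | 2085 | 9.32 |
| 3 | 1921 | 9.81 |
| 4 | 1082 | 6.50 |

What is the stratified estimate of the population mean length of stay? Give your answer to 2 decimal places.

8.65

x̄_st = (Σ Nₕx̄ₕ) / (Σ Nₕ) = (696·6.78 + 2085·9.32 + 1921·9.81 + 1082·6.50) / 5784
= 50029.09 / 5784 = 8.6496... → 8.65.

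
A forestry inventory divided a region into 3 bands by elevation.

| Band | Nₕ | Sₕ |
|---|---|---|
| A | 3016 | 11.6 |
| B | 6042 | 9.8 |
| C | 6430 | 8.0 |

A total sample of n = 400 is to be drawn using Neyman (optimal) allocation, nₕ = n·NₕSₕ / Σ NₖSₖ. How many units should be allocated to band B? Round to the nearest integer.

Σ NₕSₕ = 3016·11.6 + 6042·9.8 + 6430·8.0 = 145637.2.
Share for B: 59211.6/145637.2 = 0.40657.
n_B = 400 × 0.40657 = 162.628... → 163.

163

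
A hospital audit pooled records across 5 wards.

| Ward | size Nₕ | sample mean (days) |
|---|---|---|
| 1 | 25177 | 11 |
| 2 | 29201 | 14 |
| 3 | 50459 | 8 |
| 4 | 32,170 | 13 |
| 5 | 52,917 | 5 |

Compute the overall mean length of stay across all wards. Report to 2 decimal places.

N = 25177 + 29201 + 50459 + 32170 + 52917 = 189924.
Weight each subgroup mean by Nₕ/N and sum.
Σ Nₕx̄ₕ = 25177·11 + 29201·14 + 50459·8 + 32170·13 + 52917·5 = 276947 + 408814 + 403672 + 418210 + 264585 = 1772228.
Divide by N: 1772228 / 189924 = 9.3312... → 9.33.

9.33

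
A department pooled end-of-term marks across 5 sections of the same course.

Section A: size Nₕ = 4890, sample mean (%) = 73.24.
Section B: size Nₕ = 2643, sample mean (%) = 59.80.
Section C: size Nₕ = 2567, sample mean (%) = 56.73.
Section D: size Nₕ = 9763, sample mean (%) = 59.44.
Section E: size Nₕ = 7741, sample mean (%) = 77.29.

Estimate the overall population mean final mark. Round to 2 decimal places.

N = 4890 + 2643 + 2567 + 9763 + 7741 = 27604.
Weight each subgroup mean by Nₕ/N and sum.
Σ Nₕx̄ₕ = 4890·73.24 + 2643·59.80 + 2567·56.73 + 9763·59.44 + 7741·77.29 = 358143.6 + 158051.4 + 145625.91 + 580312.72 + 598301.89 = 1840435.52.
Divide by N: 1840435.52 / 27604 = 66.6728... → 66.67.

66.67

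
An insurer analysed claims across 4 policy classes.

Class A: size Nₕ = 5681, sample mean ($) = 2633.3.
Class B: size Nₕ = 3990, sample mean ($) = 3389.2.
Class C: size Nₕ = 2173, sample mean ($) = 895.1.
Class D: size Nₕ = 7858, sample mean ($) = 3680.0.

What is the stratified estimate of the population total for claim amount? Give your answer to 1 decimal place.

A: 5681·2633.3 = 14959777.3
B: 3990·3389.2 = 13522908
C: 2173·895.1 = 1945052.3
D: 7858·3680.0 = 28917440
τ̂ = Σ Nₕx̄ₕ = 59345177.6.

59345177.6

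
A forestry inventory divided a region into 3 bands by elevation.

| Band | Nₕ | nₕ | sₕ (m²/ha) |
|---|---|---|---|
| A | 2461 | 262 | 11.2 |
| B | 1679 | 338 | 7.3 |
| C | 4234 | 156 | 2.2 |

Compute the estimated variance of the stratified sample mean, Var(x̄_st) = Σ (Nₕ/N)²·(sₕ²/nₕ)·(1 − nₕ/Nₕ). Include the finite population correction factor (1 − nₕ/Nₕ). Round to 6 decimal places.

0.049651

N = 8374. Term for each stratum: Wₕ²sₕ²/nₕ·(1−nₕ/Nₕ).
Var(x̄_st) = 0.036949255 + 0.005062238 + 0.007639289 = 0.049650782 → 0.049651.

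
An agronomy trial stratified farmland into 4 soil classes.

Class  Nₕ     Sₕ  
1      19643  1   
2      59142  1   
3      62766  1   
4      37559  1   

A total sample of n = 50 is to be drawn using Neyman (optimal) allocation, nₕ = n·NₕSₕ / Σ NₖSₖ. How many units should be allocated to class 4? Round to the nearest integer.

1: NₕSₕ = 19643·1 = 19643
2: NₕSₕ = 59142·1 = 59142
3: NₕSₕ = 62766·1 = 62766
4: NₕSₕ = 37559·1 = 37559
Σ NₕSₕ = 179110.
n_4 = 50·37559/179110 = 10.485... → 10.

10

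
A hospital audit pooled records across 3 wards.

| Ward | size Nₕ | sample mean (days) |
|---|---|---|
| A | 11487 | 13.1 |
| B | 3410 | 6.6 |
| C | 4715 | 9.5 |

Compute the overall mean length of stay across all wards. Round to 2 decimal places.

x̄_st = (Σ Nₕx̄ₕ) / (Σ Nₕ) = (11487·13.1 + 3410·6.6 + 4715·9.5) / 19612
= 217778.2 / 19612 = 11.1043... → 11.10.

11.10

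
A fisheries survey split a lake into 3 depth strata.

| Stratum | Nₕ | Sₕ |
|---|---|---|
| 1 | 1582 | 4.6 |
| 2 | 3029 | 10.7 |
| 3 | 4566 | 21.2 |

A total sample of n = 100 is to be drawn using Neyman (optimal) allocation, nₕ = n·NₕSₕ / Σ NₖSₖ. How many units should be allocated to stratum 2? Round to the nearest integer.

24

Σ NₕSₕ = 1582·4.6 + 3029·10.7 + 4566·21.2 = 136486.7.
Share for 2: 32410.3/136486.7 = 0.23746.
n_2 = 100 × 0.23746 = 23.746... → 24.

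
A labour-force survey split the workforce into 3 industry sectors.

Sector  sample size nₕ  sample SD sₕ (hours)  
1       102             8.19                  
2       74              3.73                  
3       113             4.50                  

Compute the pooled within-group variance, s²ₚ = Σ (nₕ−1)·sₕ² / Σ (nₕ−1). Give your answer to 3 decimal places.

35.169

1: (102−1)·8.19² = 101·67.0761 = 6774.6861
2: (74−1)·3.73² = 73·13.9129 = 1015.6417
3: (113−1)·4.50² = 112·20.25 = 2268
Numerator = 10058.3278; denominator = Σ(nₕ−1) = 286.
s²ₚ = 10058.3278/286 = 35.16898... → 35.169.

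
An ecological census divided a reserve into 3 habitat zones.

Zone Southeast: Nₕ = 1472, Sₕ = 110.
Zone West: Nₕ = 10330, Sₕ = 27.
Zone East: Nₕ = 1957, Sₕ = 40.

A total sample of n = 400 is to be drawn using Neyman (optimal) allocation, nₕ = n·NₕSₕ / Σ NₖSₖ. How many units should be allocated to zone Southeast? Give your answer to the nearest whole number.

Southeast: NₕSₕ = 1472·110 = 161920
West: NₕSₕ = 10330·27 = 278910
East: NₕSₕ = 1957·40 = 78280
Σ NₕSₕ = 519110.
n_Southeast = 400·161920/519110 = 124.767... → 125.

125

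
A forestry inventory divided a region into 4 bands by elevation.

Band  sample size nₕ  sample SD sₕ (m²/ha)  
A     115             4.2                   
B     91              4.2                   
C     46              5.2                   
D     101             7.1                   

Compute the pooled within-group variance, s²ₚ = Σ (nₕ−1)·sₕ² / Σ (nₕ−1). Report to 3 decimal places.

28.242

A: (115−1)·4.2² = 114·17.64 = 2010.96
B: (91−1)·4.2² = 90·17.64 = 1587.6
C: (46−1)·5.2² = 45·27.04 = 1216.8
D: (101−1)·7.1² = 100·50.41 = 5041
Numerator = 9856.36; denominator = Σ(nₕ−1) = 349.
s²ₚ = 9856.36/349 = 28.24172... → 28.242.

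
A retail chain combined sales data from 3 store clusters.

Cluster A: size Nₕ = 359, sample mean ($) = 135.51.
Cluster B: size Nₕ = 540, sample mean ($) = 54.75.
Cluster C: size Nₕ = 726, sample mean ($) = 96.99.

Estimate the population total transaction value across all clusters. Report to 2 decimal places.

Estimate total by summing Nₕ·x̄ₕ over strata.
359·135.51 + 540·54.75 + 726·96.99 = 48648.09 + 29565 + 70414.74 = 148627.83.

148627.83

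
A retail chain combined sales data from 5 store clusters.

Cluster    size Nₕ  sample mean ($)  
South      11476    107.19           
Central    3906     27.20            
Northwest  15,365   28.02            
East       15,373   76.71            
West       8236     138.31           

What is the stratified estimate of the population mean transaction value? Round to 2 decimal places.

75.16

x̄_st = (Σ Nₕx̄ₕ) / (Σ Nₕ) = (11476·107.19 + 3906·27.20 + 15365·28.02 + 15373·76.71 + 8236·138.31) / 54356
= 4085266.93 / 54356 = 75.1576... → 75.16.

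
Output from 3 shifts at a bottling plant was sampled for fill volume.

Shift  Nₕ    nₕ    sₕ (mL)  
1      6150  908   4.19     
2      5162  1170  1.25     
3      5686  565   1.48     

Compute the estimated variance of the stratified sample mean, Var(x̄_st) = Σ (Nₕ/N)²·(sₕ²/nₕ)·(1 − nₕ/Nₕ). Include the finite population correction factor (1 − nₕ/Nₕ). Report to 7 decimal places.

0.0026433

N = 16998; Wₕ = Nₕ/N.
shift 1: (6150/16998)²·4.19²/908·(1 − 908/6150) = 0.0021573404
shift 2: (5162/16998)²·1.25²/1170·(1 − 1170/5162) = 0.0000952461
shift 3: (5686/16998)²·1.48²/565·(1 − 565/5686) = 0.0003906978
Sum = 0.0026432843 → 0.0026433.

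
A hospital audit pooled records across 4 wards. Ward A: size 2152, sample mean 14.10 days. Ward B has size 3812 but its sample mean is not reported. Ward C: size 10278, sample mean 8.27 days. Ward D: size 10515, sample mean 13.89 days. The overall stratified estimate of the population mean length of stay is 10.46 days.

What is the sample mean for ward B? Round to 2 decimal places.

4.85

Σ Nₕx̄ₕ = N·μ, so 3812·x̄_B = 26757·10.46 − (2152·14.10 + 10278·8.27 + 10515·13.89).
= 279878.22 − 261395.61 = 18482.61.
x̄_B = 18482.61 / 3812 = 4.8485... → 4.85.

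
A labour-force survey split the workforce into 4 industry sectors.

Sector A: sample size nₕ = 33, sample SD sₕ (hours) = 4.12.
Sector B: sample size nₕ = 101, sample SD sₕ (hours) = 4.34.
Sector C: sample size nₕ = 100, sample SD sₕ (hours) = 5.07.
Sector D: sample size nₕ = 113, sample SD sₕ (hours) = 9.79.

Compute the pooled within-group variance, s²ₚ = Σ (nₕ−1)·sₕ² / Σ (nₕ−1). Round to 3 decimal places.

A: (33−1)·4.12² = 32·16.9744 = 543.1808
B: (101−1)·4.34² = 100·18.8356 = 1883.56
C: (100−1)·5.07² = 99·25.7049 = 2544.7851
D: (113−1)·9.79² = 112·95.8441 = 10734.5392
Numerator = 15706.0651; denominator = Σ(nₕ−1) = 343.
s²ₚ = 15706.0651/343 = 45.79028... → 45.790.

45.790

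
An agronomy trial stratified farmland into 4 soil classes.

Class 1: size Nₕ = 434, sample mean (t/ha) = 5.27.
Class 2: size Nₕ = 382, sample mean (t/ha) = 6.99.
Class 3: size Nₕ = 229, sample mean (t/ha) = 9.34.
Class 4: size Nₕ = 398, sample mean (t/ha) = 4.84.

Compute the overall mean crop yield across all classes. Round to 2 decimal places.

6.25

N = 434 + 382 + 229 + 398 = 1443.
Weight each subgroup mean by Nₕ/N and sum.
Σ Nₕx̄ₕ = 434·5.27 + 382·6.99 + 229·9.34 + 398·4.84 = 2287.18 + 2670.18 + 2138.86 + 1926.32 = 9022.54.
Divide by N: 9022.54 / 1443 = 6.2526... → 6.25.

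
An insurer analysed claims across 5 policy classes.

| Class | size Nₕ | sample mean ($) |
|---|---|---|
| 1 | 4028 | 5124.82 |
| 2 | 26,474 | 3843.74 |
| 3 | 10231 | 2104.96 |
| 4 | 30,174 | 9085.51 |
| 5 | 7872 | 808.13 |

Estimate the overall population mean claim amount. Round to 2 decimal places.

x̄_st = (Σ Nₕx̄ₕ) / (Σ Nₕ) = (4028·5124.82 + 26474·3843.74 + 10231·2104.96 + 30174·9085.51 + 7872·808.13) / 78779
= 424445571.58 / 78779 = 5387.8010... → 5387.80.

5387.80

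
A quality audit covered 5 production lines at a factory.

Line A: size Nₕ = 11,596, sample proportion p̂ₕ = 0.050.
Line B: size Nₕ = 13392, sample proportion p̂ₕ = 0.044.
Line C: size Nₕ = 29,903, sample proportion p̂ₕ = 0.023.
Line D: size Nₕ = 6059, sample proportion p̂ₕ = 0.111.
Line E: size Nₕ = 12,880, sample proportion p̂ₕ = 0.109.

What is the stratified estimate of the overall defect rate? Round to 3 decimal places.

N = 11596 + 13392 + 29903 + 6059 + 12880 = 73830.
Overall proportion = Σ (Nₕ/N)·p̂ₕ.
Σ Nₕp̂ₕ = 579.8 + 589.248 + 687.769 + 672.549 + 1403.92 = 3933.286.
3933.286 / 73830 = 0.05327... → 0.053.

0.053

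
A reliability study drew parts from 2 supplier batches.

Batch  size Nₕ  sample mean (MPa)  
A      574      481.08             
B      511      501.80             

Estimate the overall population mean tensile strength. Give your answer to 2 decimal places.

x̄_st = (Σ Nₕx̄ₕ) / (Σ Nₕ) = (574·481.08 + 511·501.80) / 1085
= 532559.72 / 1085 = 490.8385... → 490.84.

490.84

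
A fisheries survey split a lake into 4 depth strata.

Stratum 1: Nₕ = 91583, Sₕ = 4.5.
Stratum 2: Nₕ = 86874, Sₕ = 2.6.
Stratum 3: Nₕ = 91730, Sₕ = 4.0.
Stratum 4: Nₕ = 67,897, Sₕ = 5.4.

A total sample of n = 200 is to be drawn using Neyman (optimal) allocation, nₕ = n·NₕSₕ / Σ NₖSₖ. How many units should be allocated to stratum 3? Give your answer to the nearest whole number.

54

1: NₕSₕ = 91583·4.5 = 412123.5
2: NₕSₕ = 86874·2.6 = 225872.4
3: NₕSₕ = 91730·4.0 = 366920
4: NₕSₕ = 67897·5.4 = 366643.8
Σ NₕSₕ = 1371559.7.
n_3 = 200·366920/1371559.7 = 53.504... → 54.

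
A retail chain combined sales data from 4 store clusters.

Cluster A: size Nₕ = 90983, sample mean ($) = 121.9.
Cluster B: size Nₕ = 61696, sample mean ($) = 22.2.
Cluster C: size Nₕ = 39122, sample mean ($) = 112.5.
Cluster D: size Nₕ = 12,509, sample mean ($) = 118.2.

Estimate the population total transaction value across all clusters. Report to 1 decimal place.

18340267.7

A: 90983·121.9 = 11090827.7
B: 61696·22.2 = 1369651.2
C: 39122·112.5 = 4401225
D: 12509·118.2 = 1478563.8
τ̂ = Σ Nₕx̄ₕ = 18340267.7.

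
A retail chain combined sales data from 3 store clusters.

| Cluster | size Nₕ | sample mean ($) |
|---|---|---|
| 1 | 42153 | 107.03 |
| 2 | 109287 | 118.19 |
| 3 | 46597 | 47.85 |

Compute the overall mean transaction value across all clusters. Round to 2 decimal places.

N = 42153 + 109287 + 46597 = 198037.
Weight each subgroup mean by Nₕ/N and sum.
Σ Nₕx̄ₕ = 42153·107.03 + 109287·118.19 + 46597·47.85 = 4511635.59 + 12916630.53 + 2229666.45 = 19657932.57.
Divide by N: 19657932.57 / 198037 = 99.2639... → 99.26.

99.26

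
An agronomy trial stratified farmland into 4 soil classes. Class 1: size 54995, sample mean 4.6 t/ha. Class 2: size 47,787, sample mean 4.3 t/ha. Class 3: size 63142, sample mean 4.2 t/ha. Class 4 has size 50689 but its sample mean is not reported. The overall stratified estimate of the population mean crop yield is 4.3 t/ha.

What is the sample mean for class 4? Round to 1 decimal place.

Σ Nₕx̄ₕ = N·μ, so 50689·x̄_4 = 216613·4.3 − (54995·4.6 + 47787·4.3 + 63142·4.2).
= 931435.9 − 723657.5 = 207778.4.
x̄_4 = 207778.4 / 50689 = 4.099... → 4.1.

4.1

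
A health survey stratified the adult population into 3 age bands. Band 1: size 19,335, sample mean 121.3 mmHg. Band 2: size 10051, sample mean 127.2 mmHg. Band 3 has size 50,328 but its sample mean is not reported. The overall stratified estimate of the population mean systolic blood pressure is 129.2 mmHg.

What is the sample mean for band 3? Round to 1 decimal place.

N = 19335 + 10051 + 50328 = 79714.
Overall total = μ·N = 129.2·79714 = 10299048.8.
Subtract the known strata: 19335·121.3 + 10051·127.2 = 3623822.7.
Remaining total for band 3: 10299048.8 − 3623822.7 = 6675226.1.
Divide by its size: 6675226.1 / 50328 = 132.634... → 132.6.

132.6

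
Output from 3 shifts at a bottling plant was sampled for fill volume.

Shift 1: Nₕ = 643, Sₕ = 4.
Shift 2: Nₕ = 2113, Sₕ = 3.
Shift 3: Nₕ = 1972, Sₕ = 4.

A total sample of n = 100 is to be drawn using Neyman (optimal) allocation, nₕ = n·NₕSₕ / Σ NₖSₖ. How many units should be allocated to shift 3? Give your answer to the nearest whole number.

1: NₕSₕ = 643·4 = 2572
2: NₕSₕ = 2113·3 = 6339
3: NₕSₕ = 1972·4 = 7888
Σ NₕSₕ = 16799.
n_3 = 100·7888/16799 = 46.955... → 47.

47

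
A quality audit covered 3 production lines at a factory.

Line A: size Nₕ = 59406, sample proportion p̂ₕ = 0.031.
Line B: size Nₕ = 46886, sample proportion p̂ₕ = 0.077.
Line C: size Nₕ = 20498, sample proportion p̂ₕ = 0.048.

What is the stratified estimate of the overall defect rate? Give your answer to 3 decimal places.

0.051

N = 59406 + 46886 + 20498 = 126790.
Overall proportion = Σ (Nₕ/N)·p̂ₕ.
Σ Nₕp̂ₕ = 1841.586 + 3610.222 + 983.904 = 6435.712.
6435.712 / 126790 = 0.05076... → 0.051.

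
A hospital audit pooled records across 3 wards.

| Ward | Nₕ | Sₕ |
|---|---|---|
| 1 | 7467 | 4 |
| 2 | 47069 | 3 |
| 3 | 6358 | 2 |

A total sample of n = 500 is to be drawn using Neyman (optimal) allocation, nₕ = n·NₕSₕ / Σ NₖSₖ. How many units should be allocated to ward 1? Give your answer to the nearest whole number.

Σ NₕSₕ = 7467·4 + 47069·3 + 6358·2 = 183791.
Share for 1: 29868/183791 = 0.16251.
n_1 = 500 × 0.16251 = 81.255... → 81.

81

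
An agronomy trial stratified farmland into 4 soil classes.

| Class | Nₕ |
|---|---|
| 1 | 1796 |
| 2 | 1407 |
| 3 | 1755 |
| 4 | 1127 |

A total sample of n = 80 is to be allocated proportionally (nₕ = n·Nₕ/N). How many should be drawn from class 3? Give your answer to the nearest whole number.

N = 1796 + 1407 + 1755 + 1127 = 6085.
n_3 = 80·1755/6085 = 23.073... → 23.

23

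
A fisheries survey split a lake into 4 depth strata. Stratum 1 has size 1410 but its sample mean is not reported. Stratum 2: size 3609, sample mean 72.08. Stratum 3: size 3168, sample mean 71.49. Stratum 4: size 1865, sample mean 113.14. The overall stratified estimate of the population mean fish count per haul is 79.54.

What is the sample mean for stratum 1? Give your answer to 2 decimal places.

N = 1410 + 3609 + 3168 + 1865 = 10052.
Overall total = μ·N = 79.54·10052 = 799536.08.
Subtract the known strata: 3609·72.08 + 3168·71.49 + 1865·113.14 = 697623.14.
Remaining total for stratum 1: 799536.08 − 697623.14 = 101912.94.
Divide by its size: 101912.94 / 1410 = 72.2787... → 72.28.

72.28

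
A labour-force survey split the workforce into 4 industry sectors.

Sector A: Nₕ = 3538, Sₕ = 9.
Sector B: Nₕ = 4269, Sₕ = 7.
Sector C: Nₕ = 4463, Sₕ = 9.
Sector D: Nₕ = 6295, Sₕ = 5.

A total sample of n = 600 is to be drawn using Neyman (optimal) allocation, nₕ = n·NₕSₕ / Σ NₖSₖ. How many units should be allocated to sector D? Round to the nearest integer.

142

Σ NₕSₕ = 3538·9 + 4269·7 + 4463·9 + 6295·5 = 133367.
Share for D: 31475/133367 = 0.23600.
n_D = 600 × 0.23600 = 141.602... → 142.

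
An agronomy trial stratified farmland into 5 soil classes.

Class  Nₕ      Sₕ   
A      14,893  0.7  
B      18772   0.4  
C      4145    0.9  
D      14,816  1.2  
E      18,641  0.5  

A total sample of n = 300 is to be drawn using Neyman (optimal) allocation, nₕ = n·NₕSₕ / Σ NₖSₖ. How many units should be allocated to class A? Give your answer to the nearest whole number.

A: NₕSₕ = 14893·0.7 = 10425.1
B: NₕSₕ = 18772·0.4 = 7508.8
C: NₕSₕ = 4145·0.9 = 3730.5
D: NₕSₕ = 14816·1.2 = 17779.2
E: NₕSₕ = 18641·0.5 = 9320.5
Σ NₕSₕ = 48764.1.
n_A = 300·10425.1/48764.1 = 64.136... → 64.

64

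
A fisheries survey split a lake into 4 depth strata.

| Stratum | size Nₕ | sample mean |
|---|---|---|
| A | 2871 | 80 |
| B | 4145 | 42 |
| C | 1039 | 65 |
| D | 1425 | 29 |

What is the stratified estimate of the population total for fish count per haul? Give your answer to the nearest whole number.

A: 2871·80 = 229680
B: 4145·42 = 174090
C: 1039·65 = 67535
D: 1425·29 = 41325
τ̂ = Σ Nₕx̄ₕ = 512630.

512630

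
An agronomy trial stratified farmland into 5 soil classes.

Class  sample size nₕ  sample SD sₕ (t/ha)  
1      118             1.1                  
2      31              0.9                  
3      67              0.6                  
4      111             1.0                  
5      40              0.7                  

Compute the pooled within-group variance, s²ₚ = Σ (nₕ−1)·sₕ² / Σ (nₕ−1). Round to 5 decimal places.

1: (118−1)·1.1² = 117·1.21 = 141.57
2: (31−1)·0.9² = 30·0.81 = 24.3
3: (67−1)·0.6² = 66·0.36 = 23.76
4: (111−1)·1.0² = 110·1 = 110
5: (40−1)·0.7² = 39·0.49 = 19.11
Numerator = 318.74; denominator = Σ(nₕ−1) = 362.
s²ₚ = 318.74/362 = 0.8804972... → 0.88050.

0.88050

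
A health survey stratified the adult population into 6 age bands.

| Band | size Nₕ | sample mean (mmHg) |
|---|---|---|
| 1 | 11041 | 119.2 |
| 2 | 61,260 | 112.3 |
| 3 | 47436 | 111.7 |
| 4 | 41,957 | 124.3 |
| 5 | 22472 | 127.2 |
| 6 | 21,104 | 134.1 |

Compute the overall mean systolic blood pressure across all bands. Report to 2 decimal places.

x̄_st = (Σ Nₕx̄ₕ) / (Σ Nₕ) = (11041·119.2 + 61260·112.3 + 47436·111.7 + 41957·124.3 + 22472·127.2 + 21104·134.1) / 205270
= 24397926.3 / 205270 = 118.8577... → 118.86.

118.86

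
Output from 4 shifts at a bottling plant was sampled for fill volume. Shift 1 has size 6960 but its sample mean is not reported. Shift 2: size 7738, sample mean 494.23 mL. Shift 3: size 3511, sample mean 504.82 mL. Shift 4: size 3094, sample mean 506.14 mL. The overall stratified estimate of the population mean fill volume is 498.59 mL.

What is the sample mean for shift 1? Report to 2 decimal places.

Σ Nₕx̄ₕ = N·μ, so 6960·x̄_1 = 21303·498.59 − (7738·494.23 + 3511·504.82 + 3094·506.14).
= 10621462.77 − 7162771.92 = 3458690.85.
x̄_1 = 3458690.85 / 6960 = 496.9383... → 496.94.

496.94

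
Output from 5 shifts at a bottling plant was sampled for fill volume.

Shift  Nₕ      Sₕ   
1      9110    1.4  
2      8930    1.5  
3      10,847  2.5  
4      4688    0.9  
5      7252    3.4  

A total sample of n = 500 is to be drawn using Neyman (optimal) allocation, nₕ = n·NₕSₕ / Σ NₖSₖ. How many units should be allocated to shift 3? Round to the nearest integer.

Σ NₕSₕ = 9110·1.4 + 8930·1.5 + 10847·2.5 + 4688·0.9 + 7252·3.4 = 82142.5.
Share for 3: 27117.5/82142.5 = 0.33013.
n_3 = 500 × 0.33013 = 165.064... → 165.

165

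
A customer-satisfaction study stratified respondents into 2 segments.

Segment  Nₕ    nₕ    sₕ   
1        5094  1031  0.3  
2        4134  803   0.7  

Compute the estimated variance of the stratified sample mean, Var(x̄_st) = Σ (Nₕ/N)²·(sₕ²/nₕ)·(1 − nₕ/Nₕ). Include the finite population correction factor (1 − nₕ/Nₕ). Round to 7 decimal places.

0.0001199

N = 9228; Wₕ = Nₕ/N.
segment 1: (5094/9228)²·0.3²/1031·(1 − 1031/5094) = 0.0000212165
segment 2: (4134/9228)²·0.7²/803·(1 − 803/4134) = 0.0000986758
Sum = 0.0001198923 → 0.0001199.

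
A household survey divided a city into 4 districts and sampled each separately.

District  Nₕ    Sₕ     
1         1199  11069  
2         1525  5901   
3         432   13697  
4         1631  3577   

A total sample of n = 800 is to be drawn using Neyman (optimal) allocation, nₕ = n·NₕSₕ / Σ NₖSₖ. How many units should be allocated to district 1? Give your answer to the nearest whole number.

312

Σ NₕSₕ = 1199·11069 + 1525·5901 + 432·13697 + 1631·3577 = 34021947.
Share for 1: 13271731/34021947 = 0.39009.
n_1 = 800 × 0.39009 = 312.075... → 312.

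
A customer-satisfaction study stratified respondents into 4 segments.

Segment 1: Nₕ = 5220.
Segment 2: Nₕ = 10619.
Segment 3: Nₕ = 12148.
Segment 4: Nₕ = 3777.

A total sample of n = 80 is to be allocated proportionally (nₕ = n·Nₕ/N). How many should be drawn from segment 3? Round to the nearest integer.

N = 5220 + 10619 + 12148 + 3777 = 31764.
n_3 = 80·12148/31764 = 30.596... → 31.

31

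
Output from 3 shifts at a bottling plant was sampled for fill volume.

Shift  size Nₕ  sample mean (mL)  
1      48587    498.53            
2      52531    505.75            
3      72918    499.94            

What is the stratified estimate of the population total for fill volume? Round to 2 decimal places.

1: 48587·498.53 = 24222077.11
2: 52531·505.75 = 26567553.25
3: 72918·499.94 = 36454624.92
τ̂ = Σ Nₕx̄ₕ = 87244255.28.

87244255.28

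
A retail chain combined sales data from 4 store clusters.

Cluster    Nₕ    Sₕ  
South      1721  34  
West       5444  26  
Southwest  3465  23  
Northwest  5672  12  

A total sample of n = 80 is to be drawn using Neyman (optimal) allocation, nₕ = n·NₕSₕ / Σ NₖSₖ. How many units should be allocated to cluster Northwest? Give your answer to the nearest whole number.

South: NₕSₕ = 1721·34 = 58514
West: NₕSₕ = 5444·26 = 141544
Southwest: NₕSₕ = 3465·23 = 79695
Northwest: NₕSₕ = 5672·12 = 68064
Σ NₕSₕ = 347817.
n_Northwest = 80·68064/347817 = 15.655... → 16.

16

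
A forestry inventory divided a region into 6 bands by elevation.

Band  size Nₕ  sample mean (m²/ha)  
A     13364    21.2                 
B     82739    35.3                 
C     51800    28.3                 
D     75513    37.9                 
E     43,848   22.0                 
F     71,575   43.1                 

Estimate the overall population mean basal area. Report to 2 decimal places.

N = 13364 + 82739 + 51800 + 75513 + 43848 + 71575 = 338839.
Weight each subgroup mean by Nₕ/N and sum.
Σ Nₕx̄ₕ = 13364·21.2 + 82739·35.3 + 51800·28.3 + 75513·37.9 + 43848·22.0 + 71575·43.1 = 283316.8 + 2920686.7 + 1465940 + 2861942.7 + 964656 + 3084882.5 = 11581424.7.
Divide by N: 11581424.7 / 338839 = 34.1797... → 34.18.

34.18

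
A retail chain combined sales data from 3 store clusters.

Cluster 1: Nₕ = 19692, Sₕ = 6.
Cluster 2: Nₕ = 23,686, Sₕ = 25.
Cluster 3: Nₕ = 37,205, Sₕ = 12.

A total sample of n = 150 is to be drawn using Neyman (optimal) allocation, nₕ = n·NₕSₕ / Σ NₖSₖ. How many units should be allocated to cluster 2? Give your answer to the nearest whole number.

1: NₕSₕ = 19692·6 = 118152
2: NₕSₕ = 23686·25 = 592150
3: NₕSₕ = 37205·12 = 446460
Σ NₕSₕ = 1156762.
n_2 = 150·592150/1156762 = 76.785... → 77.

77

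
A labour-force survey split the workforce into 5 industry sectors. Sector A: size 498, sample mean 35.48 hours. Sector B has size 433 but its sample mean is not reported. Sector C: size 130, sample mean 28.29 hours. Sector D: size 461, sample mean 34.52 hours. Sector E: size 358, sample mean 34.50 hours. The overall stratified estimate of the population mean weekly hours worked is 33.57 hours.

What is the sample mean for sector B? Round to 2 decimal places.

31.18

N = 498 + 433 + 130 + 461 + 358 = 1880.
Overall total = μ·N = 33.57·1880 = 63111.6.
Subtract the known strata: 498·35.48 + 130·28.29 + 461·34.52 + 358·34.50 = 49611.46.
Remaining total for sector B: 63111.6 − 49611.46 = 13500.14.
Divide by its size: 13500.14 / 433 = 31.1782... → 31.18.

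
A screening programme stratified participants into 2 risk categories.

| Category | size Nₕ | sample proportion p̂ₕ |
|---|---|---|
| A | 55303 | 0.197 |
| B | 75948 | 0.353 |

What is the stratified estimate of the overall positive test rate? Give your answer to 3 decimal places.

0.287

N = 55303 + 75948 = 131251.
Overall proportion = Σ (Nₕ/N)·p̂ₕ.
Σ Nₕp̂ₕ = 10894.691 + 26809.644 = 37704.335.
37704.335 / 131251 = 0.28727... → 0.287.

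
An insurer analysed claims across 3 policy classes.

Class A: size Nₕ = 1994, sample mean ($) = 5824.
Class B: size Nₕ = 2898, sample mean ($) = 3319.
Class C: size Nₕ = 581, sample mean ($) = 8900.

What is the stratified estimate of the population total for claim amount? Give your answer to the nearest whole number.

26402418

A: 1994·5824 = 11613056
B: 2898·3319 = 9618462
C: 581·8900 = 5170900
τ̂ = Σ Nₕx̄ₕ = 26402418.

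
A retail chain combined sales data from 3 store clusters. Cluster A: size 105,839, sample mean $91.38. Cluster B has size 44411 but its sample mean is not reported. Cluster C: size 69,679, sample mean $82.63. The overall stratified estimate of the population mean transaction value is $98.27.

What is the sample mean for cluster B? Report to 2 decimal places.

Σ Nₕx̄ₕ = N·μ, so 44411·x̄_B = 219929·98.27 − (105839·91.38 + 69679·82.63).
= 21612422.83 − 15429143.59 = 6183279.24.
x̄_B = 6183279.24 / 44411 = 139.2286... → 139.23.

139.23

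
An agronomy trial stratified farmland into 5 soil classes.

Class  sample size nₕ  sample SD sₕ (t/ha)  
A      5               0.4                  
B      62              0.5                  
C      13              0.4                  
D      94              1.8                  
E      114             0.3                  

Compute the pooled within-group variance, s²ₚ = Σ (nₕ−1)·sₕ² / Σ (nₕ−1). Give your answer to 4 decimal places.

Degrees of freedom: 4 + 61 + 12 + 93 + 113 = 283.
Σ(nₕ−1)sₕ² = 4·0.16 + 61·0.25 + 12·0.16 + 93·3.24 + 113·0.09 = 329.3.
s²ₚ = 329.3 / 283 = 1.163604... → 1.1636.

1.1636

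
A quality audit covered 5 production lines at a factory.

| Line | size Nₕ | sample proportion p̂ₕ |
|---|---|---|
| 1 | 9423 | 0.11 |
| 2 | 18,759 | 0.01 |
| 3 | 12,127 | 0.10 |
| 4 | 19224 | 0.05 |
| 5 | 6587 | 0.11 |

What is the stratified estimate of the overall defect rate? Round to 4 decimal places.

N = 9423 + 18759 + 12127 + 19224 + 6587 = 66120.
Overall proportion = Σ (Nₕ/N)·p̂ₕ.
Σ Nₕp̂ₕ = 1036.53 + 187.59 + 1212.7 + 961.2 + 724.57 = 4122.59.
4122.59 / 66120 = 0.062350... → 0.0624.

0.0624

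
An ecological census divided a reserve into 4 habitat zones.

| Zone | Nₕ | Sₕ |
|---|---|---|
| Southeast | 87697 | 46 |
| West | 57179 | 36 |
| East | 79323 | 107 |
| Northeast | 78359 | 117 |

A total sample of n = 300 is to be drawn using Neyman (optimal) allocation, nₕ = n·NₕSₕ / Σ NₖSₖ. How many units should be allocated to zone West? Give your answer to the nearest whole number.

Southeast: NₕSₕ = 87697·46 = 4034062
West: NₕSₕ = 57179·36 = 2058444
East: NₕSₕ = 79323·107 = 8487561
Northeast: NₕSₕ = 78359·117 = 9168003
Σ NₕSₕ = 23748070.
n_West = 300·2058444/23748070 = 26.004... → 26.

26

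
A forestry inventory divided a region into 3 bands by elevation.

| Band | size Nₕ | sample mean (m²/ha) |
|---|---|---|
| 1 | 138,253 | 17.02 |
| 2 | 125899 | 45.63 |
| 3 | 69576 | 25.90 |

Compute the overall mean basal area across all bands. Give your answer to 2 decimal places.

N = 333728; weights Wₕ = Nₕ/N = (0.4143, 0.3773, 0.2085).
x̄_st = Σ Wₕ·x̄ₕ = 0.4143·17.02 + 0.3773·45.63 + 0.2085·25.90 ≈ 29.6644...
→ 29.66.

29.66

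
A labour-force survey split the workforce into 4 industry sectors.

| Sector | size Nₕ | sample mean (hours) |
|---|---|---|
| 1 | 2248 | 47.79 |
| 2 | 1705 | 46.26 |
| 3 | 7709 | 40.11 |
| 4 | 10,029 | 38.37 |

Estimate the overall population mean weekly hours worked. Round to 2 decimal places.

x̄_st = (Σ Nₕx̄ₕ) / (Σ Nₕ) = (2248·47.79 + 1705·46.26 + 7709·40.11 + 10029·38.37) / 21691
= 880325.94 / 21691 = 40.5848... → 40.58.

40.58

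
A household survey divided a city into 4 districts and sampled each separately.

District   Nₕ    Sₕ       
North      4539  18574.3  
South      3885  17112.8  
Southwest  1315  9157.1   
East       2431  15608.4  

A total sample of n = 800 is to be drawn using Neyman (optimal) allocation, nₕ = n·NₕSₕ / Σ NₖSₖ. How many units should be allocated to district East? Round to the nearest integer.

151

North: NₕSₕ = 4539·18574.3 = 84308747.7
South: NₕSₕ = 3885·17112.8 = 66483228
Southwest: NₕSₕ = 1315·9157.1 = 12041586.5
East: NₕSₕ = 2431·15608.4 = 37944020.4
Σ NₕSₕ = 200777582.6.
n_East = 800·37944020.4/200777582.6 = 151.188... → 151.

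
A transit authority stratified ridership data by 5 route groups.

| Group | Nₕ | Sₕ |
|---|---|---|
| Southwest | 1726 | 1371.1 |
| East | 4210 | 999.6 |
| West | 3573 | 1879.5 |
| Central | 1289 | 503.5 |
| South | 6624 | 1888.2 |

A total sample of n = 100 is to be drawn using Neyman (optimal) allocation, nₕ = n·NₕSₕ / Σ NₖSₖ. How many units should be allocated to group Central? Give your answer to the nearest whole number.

2

Southwest: NₕSₕ = 1726·1371.1 = 2366518.6
East: NₕSₕ = 4210·999.6 = 4208316
West: NₕSₕ = 3573·1879.5 = 6715453.5
Central: NₕSₕ = 1289·503.5 = 649011.5
South: NₕSₕ = 6624·1888.2 = 12507436.8
Σ NₕSₕ = 26446736.4.
n_Central = 100·649011.5/26446736.4 = 2.454... → 2.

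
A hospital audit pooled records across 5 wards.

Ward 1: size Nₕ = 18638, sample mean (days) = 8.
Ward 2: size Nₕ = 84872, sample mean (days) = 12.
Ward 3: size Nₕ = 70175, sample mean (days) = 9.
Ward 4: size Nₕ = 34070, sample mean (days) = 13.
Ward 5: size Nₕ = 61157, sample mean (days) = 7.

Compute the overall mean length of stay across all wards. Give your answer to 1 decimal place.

N = 268912; weights Wₕ = Nₕ/N = (0.0693, 0.3156, 0.2610, 0.1267, 0.2274).
x̄_st = Σ Wₕ·x̄ₕ = 0.0693·8 + 0.3156·12 + 0.2610·9 + 0.1267·13 + 0.2274·7 ≈ 9.929...
→ 9.9.

9.9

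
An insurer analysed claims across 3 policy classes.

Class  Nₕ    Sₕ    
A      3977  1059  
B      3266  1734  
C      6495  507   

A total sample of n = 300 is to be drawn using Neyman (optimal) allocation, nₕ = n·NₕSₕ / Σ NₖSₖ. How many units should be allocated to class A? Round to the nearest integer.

A: NₕSₕ = 3977·1059 = 4211643
B: NₕSₕ = 3266·1734 = 5663244
C: NₕSₕ = 6495·507 = 3292965
Σ NₕSₕ = 13167852.
n_A = 300·4211643/13167852 = 95.953... → 96.

96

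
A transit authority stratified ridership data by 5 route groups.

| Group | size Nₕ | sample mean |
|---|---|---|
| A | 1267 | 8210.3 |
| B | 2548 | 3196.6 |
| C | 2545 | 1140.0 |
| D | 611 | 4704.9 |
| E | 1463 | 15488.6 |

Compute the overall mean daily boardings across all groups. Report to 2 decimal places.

N = 8434; weights Wₕ = Nₕ/N = (0.1502, 0.3021, 0.3018, 0.0724, 0.1735).
x̄_st = Σ Wₕ·x̄ₕ = 0.1502·8210.3 + 0.3021·3196.6 + 0.3018·1140.0 + 0.0724·4704.9 + 0.1735·15488.6 ≈ 5570.6904...
→ 5570.69.

5570.69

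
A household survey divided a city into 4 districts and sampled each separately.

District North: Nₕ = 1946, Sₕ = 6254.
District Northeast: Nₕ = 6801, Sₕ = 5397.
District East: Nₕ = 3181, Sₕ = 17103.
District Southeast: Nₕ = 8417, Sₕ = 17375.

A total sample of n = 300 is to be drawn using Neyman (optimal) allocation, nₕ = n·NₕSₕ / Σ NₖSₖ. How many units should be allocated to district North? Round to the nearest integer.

Σ NₕSₕ = 1946·6254 + 6801·5397 + 3181·17103 + 8417·17375 = 249525299.
Share for North: 12170284/249525299 = 0.04877.
n_North = 300 × 0.04877 = 14.632... → 15.

15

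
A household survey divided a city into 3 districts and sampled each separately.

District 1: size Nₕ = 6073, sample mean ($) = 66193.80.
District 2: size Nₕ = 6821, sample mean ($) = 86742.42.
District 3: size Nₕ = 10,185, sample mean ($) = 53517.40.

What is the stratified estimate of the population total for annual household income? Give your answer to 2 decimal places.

1538739713.22

Population total = Σ Nₕ·x̄ₕ (each stratum's size times its mean).
6073·66193.80 + 6821·86742.42 + 10185·53517.40 = 401994947.4 + 591670046.82 + 545074719 = 1538739713.22.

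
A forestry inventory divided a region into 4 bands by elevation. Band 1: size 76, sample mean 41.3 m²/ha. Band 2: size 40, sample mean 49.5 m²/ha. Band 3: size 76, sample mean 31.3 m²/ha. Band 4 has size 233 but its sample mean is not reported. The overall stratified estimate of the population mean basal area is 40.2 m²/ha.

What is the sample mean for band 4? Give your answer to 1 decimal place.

41.1

N = 76 + 40 + 76 + 233 = 425.
Overall total = μ·N = 40.2·425 = 17085.
Subtract the known strata: 76·41.3 + 40·49.5 + 76·31.3 = 7497.6.
Remaining total for band 4: 17085 − 7497.6 = 9587.4.
Divide by its size: 9587.4 / 233 = 41.148... → 41.1.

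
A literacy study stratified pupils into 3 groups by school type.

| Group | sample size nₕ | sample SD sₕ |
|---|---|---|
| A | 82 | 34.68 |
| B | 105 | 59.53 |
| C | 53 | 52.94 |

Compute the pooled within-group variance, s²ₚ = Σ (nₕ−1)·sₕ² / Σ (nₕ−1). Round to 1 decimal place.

A: (82−1)·34.68² = 81·1202.7024 = 97418.8944
B: (105−1)·59.53² = 104·3543.8209 = 368557.3736
C: (53−1)·52.94² = 52·2802.6436 = 145737.4672
Numerator = 611713.7352; denominator = Σ(nₕ−1) = 237.
s²ₚ = 611713.7352/237 = 2581.071... → 2581.1.

2581.1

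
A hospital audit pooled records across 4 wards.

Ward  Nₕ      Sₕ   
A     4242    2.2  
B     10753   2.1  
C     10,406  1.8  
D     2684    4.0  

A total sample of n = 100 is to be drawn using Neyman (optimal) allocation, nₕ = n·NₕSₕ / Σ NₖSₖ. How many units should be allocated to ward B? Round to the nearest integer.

37

Σ NₕSₕ = 4242·2.2 + 10753·2.1 + 10406·1.8 + 2684·4.0 = 61380.5.
Share for B: 22581.3/61380.5 = 0.36789.
n_B = 100 × 0.36789 = 36.789... → 37.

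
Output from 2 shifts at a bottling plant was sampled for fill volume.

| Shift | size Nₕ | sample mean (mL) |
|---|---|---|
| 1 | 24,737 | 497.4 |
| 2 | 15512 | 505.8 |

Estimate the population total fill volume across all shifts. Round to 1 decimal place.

Population total = Σ Nₕ·x̄ₕ (each stratum's size times its mean).
24737·497.4 + 15512·505.8 = 12304183.8 + 7845969.6 = 20150153.4.

20150153.4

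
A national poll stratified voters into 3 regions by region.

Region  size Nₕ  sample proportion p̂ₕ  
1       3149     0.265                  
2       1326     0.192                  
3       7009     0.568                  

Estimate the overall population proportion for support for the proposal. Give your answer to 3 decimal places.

N = 3149 + 1326 + 7009 = 11484.
Overall proportion = Σ (Nₕ/N)·p̂ₕ.
Σ Nₕp̂ₕ = 834.485 + 254.592 + 3981.112 = 5070.189.
5070.189 / 11484 = 0.44150... → 0.442.

0.442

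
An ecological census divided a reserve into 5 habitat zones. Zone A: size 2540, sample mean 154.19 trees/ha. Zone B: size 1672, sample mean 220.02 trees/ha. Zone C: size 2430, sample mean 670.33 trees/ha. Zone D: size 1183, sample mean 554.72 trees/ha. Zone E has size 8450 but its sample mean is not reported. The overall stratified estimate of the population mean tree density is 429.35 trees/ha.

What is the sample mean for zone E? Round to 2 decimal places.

466.63

N = 2540 + 1672 + 2430 + 1183 + 8450 = 16275.
Overall total = μ·N = 429.35·16275 = 6987671.25.
Subtract the known strata: 2540·154.19 + 1672·220.02 + 2430·670.33 + 1183·554.72 = 3044651.7.
Remaining total for zone E: 6987671.25 − 3044651.7 = 3943019.55.
Divide by its size: 3943019.55 / 8450 = 466.6295... → 466.63.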